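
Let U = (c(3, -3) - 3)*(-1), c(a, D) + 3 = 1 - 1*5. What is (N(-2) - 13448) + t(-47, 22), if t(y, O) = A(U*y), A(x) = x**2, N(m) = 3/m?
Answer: 414901/2 ≈ 2.0745e+5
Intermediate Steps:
c(a, D) = -7 (c(a, D) = -3 + (1 - 1*5) = -3 + (1 - 5) = -3 - 4 = -7)
U = 10 (U = (-7 - 3)*(-1) = -10*(-1) = 10)
t(y, O) = 100*y**2 (t(y, O) = (10*y)**2 = 100*y**2)
(N(-2) - 13448) + t(-47, 22) = (3/(-2) - 13448) + 100*(-47)**2 = (3*(-1/2) - 13448) + 100*2209 = (-3/2 - 13448) + 220900 = -26899/2 + 220900 = 414901/2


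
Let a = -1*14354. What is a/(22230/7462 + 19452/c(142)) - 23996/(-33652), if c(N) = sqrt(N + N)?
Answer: 5427336946401489/7283461190213233 - 3833096437492*sqrt(71)/2597216637423 ≈ -11.691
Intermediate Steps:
a = -14354
c(N) = sqrt(2)*sqrt(N) (c(N) = sqrt(2*N) = sqrt(2)*sqrt(N))
a/(22230/7462 + 19452/c(142)) - 23996/(-33652) = -14354/(22230/7462 + 19452/((sqrt(2)*sqrt(142)))) - 23996/(-33652) = -14354/(22230*(1/7462) + 19452/((2*sqrt(71)))) - 23996*(-1/33652) = -14354/(855/287 + 19452*(sqrt(71)/142)) + 5999/8413 = -14354/(855/287 + 9726*sqrt(71)/71) + 5999/8413 = 5999/8413 - 14354/(855/287 + 9726*sqrt(71)/71)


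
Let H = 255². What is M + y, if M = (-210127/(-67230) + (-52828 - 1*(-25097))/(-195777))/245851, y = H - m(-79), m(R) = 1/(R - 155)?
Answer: 5628390640935870742/86557328256555 ≈ 65025.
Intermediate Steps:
m(R) = 1/(-155 + R)
H = 65025
y = 15215851/234 (y = 65025 - 1/(-155 - 79) = 65025 - 1/(-234) = 65025 - 1*(-1/234) = 65025 + 1/234 = 15215851/234 ≈ 65025.)
M = 176964563/13316512039470 (M = (-210127*(-1/67230) + (-52828 + 25097)*(-1/195777))*(1/245851) = (210127/67230 - 27731*(-1/195777))*(1/245851) = (210127/67230 + 27731/195777)*(1/245851) = (176964563/54164970)*(1/245851) = 176964563/13316512039470 ≈ 1.3289e-5)
M + y = 176964563/13316512039470 + 15215851/234 = 5628390640935870742/86557328256555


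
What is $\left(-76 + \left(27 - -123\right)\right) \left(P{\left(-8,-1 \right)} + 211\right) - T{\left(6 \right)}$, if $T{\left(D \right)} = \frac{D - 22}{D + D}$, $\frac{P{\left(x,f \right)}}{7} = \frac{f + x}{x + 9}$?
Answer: $\frac{32860}{3} \approx 10953.0$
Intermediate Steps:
$P{\left(x,f \right)} = \frac{7 \left(f + x\right)}{9 + x}$ ($P{\left(x,f \right)} = 7 \frac{f + x}{x + 9} = 7 \frac{f + x}{9 + x} = \frac{7 \left(f + x\right)}{9 + x}$)
$T{\left(D \right)} = \frac{-22 + D}{2 D}$
$\left(-76 + \left(27 - -123\right)\right) \left(P{\left(-8,-1 \right)} + 211\right) - T{\left(6 \right)} = \left(-76 + \left(27 - -123\right)\right) \left(\frac{7 \left(-1 - 8\right)}{9 - 8} + 211\right) - \frac{-22 + 6}{2 \cdot 6} = \left(-76 + \left(27 + 123\right)\right) \left(7 \cdot 1^{-1} \left(-9\right) + 211\right) - \frac{1}{2} \cdot \frac{1}{6} \left(-16\right) = \left(-76 + 150\right) \left(7 \cdot 1 \left(-9\right) + 211\right) - - \frac{4}{3} = 74 \left(-63 + 211\right) + \frac{4}{3} = 74 \cdot 148 + \frac{4}{3} = 10952 + \frac{4}{3} = \frac{32860}{3}$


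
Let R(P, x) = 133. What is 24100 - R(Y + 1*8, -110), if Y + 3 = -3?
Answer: 23967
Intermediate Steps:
Y = -6 (Y = -3 - 3 = -6)
24100 - R(Y + 1*8, -110) = 24100 - 1*133 = 24100 - 133 = 23967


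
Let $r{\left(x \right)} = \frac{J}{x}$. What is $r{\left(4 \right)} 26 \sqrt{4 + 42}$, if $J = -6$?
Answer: $- 39 \sqrt{46} \approx -264.51$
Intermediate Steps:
$r{\left(x \right)} = - \frac{6}{x}$
$r{\left(4 \right)} 26 \sqrt{4 + 42} = - \frac{6}{4} \cdot 26 \sqrt{4 + 42} = \left(-6\right) \frac{1}{4} \cdot 26 \sqrt{46} = \left(- \frac{3}{2}\right) 26 \sqrt{46} = - 39 \sqrt{46}$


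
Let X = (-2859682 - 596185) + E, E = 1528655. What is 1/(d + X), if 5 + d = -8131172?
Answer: -1/10058389 ≈ -9.9419e-8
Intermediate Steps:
d = -8131177 (d = -5 - 8131172 = -8131177)
X = -1927212 (X = (-2859682 - 596185) + 1528655 = -3455867 + 1528655 = -1927212)
1/(d + X) = 1/(-8131177 - 1927212) = 1/(-10058389) = -1/10058389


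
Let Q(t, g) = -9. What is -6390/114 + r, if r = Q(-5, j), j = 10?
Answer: -1236/19 ≈ -65.053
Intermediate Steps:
r = -9
-6390/114 + r = -6390/114 - 9 = -90*71/114 - 9 = -1065/19 - 9 = -1236/19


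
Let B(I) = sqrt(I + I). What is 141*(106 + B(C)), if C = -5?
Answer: 14946 + 141*I*sqrt(10) ≈ 14946.0 + 445.88*I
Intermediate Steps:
B(I) = sqrt(2)*sqrt(I) (B(I) = sqrt(2*I) = sqrt(2)*sqrt(I))
141*(106 + B(C)) = 141*(106 + sqrt(2)*sqrt(-5)) = 141*(106 + sqrt(2)*(I*sqrt(5))) = 141*(106 + I*sqrt(10)) = 14946 + 141*I*sqrt(10)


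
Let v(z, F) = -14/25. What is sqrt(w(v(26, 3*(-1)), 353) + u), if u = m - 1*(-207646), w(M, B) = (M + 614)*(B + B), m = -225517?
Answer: sqrt(10380441)/5 ≈ 644.37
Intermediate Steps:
v(z, F) = -14/25 (v(z, F) = -14*1/25 = -14/25)
w(M, B) = 2*B*(614 + M) (w(M, B) = (614 + M)*(2*B) = 2*B*(614 + M))
u = -17871 (u = -225517 - 1*(-207646) = -225517 + 207646 = -17871)
sqrt(w(v(26, 3*(-1)), 353) + u) = sqrt(2*353*(614 - 14/25) - 17871) = sqrt(2*353*(15336/25) - 17871) = sqrt(10827216/25 - 17871) = sqrt(10380441/25) = sqrt(10380441)/5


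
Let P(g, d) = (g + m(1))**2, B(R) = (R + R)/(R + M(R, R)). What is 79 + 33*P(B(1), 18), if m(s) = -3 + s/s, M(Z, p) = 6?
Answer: 8623/49 ≈ 175.98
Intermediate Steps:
B(R) = 2*R/(6 + R) (B(R) = (R + R)/(R + 6) = (2*R)/(6 + R) = 2*R/(6 + R))
m(s) = -2 (m(s) = -3 + 1 = -2)
P(g, d) = (-2 + g)**2 (P(g, d) = (g - 2)**2 = (-2 + g)**2)
79 + 33*P(B(1), 18) = 79 + 33*(-2 + 2*1/(6 + 1))**2 = 79 + 33*(-2 + 2*1/7)**2 = 79 + 33*(-2 + 2*1*(1/7))**2 = 79 + 33*(-2 + 2/7)**2 = 79 + 33*(-12/7)**2 = 79 + 33*(144/49) = 79 + 4752/49 = 8623/49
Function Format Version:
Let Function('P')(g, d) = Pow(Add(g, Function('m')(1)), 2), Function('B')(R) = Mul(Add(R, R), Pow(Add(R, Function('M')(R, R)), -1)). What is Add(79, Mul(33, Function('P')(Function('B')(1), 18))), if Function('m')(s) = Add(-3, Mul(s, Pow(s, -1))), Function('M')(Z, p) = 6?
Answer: Rational(8623, 49) ≈ 175.98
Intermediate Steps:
Function('B')(R) = Mul(2, R, Pow(Add(6, R), -1)) (Function('B')(R) = Mul(Add(R, R), Pow(Add(R, 6), -1)) = Mul(Mul(2, R), Pow(Add(6, R), -1)) = Mul(2, R, Pow(Add(6, R), -1)))
Function('m')(s) = -2 (Function('m')(s) = Add(-3, 1) = -2)
Function('P')(g, d) = Pow(Add(-2, g), 2) (Function('P')(g, d) = Pow(Add(g, -2), 2) = Pow(Add(-2, g), 2))
Add(79, Mul(33, Function('P')(Function('B')(1), 18))) = Add(79, Mul(33, Pow(Add(-2, Mul(2, 1, Pow(Add(6, 1), -1))), 2))) = Add(79, Mul(33, Pow(Add(-2, Mul(2, 1, Pow(7, -1))), 2))) = Add(79, Mul(33, Pow(Add(-2, Mul(2, 1, Rational(1, 7))), 2))) = Add(79, Mul(33, Pow(Add(-2, Rational(2, 7)), 2))) = Add(79, Mul(33, Pow(Rational(-12, 7), 2))) = Add(79, Mul(33, Rational(144, 49))) = Add(79, Rational(4752, 49)) = Rational(8623, 49)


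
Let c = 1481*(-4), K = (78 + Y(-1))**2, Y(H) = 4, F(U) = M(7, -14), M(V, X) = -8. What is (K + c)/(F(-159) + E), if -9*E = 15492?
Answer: -600/1297 ≈ -0.46261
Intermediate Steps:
E = -5164/3 (E = -1/9*15492 = -5164/3 ≈ -1721.3)
F(U) = -8
K = 6724 (K = (78 + 4)**2 = 82**2 = 6724)
c = -5924
(K + c)/(F(-159) + E) = (6724 - 5924)/(-8 - 5164/3) = 800/(-5188/3) = 800*(-3/5188) = -600/1297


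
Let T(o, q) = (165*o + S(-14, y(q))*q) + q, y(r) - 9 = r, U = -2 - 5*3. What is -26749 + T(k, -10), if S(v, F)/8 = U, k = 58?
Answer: -15829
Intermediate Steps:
U = -17 (U = -2 - 15 = -17)
y(r) = 9 + r
S(v, F) = -136 (S(v, F) = 8*(-17) = -136)
T(o, q) = -135*q + 165*o (T(o, q) = (165*o - 136*q) + q = (-136*q + 165*o) + q = -135*q + 165*o)
-26749 + T(k, -10) = -26749 + (-135*(-10) + 165*58) = -26749 + (1350 + 9570) = -26749 + 10920 = -15829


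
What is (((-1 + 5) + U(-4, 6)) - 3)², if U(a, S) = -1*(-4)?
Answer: 25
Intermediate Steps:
U(a, S) = 4
(((-1 + 5) + U(-4, 6)) - 3)² = (((-1 + 5) + 4) - 3)² = ((4 + 4) - 3)² = (8 - 3)² = 5² = 25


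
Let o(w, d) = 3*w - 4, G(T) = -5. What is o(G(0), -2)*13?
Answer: -247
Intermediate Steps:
o(w, d) = -4 + 3*w
o(G(0), -2)*13 = (-4 + 3*(-5))*13 = (-4 - 15)*13 = -19*13 = -247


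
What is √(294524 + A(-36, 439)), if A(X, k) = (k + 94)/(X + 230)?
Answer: √11084808666/194 ≈ 542.70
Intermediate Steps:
A(X, k) = (94 + k)/(230 + X)
√(294524 + A(-36, 439)) = √(294524 + (94 + 439)/(230 - 36)) = √(294524 + 533/194) = √(57138189/194) = √11084808666/194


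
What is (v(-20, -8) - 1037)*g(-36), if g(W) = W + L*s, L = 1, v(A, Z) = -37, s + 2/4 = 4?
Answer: 34905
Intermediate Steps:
s = 7/2 (s = -1/2 + 4 = 7/2 ≈ 3.5000)
g(W) = 7/2 + W (g(W) = W + 1*(7/2) = W + 7/2 = 7/2 + W)
(v(-20, -8) - 1037)*g(-36) = (-37 - 1037)*(7/2 - 36) = -1074*(-65/2) = 34905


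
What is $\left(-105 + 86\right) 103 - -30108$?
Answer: $28151$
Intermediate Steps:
$\left(-105 + 86\right) 103 - -30108 = \left(-19\right) 103 + 30108 = -1957 + 30108 = 28151$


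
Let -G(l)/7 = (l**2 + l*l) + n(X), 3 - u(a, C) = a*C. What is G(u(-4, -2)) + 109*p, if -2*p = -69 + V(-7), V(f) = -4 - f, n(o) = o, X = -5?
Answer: 3282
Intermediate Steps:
u(a, C) = 3 - C*a (u(a, C) = 3 - a*C = 3 - C*a)
G(l) = 35 - 14*l**2 (G(l) = -7*((l**2 + l*l) - 5) = -7*((l**2 + l**2) - 5) = -7*(2*l**2 - 5) = -7*(-5 + 2*l**2) = 35 - 14*l**2)
p = 33 (p = -(-69 + (-4 - 1*(-7)))/2 = -(-69 + (-4 + 7))/2 = -(-69 + 3)/2 = -1/2*(-66) = 33)
G(u(-4, -2)) + 109*p = (35 - 14*(3 - 1*(-2)*(-4))**2) + 109*33 = (35 - 14*(3 - 8)**2) + 3597 = (35 - 14*(-5)**2) + 3597 = (35 - 14*25) + 3597 = (35 - 350) + 3597 = -315 + 3597 = 3282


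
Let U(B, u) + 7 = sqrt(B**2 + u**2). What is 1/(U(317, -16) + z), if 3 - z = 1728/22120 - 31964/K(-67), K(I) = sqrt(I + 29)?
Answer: 52535/(-214244 + 52535*sqrt(100745) - 44190230*I*sqrt(38)) ≈ 1.1611e-5 + 0.00019215*I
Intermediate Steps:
K(I) = sqrt(29 + I)
U(B, u) = -7 + sqrt(B**2 + u**2)
z = 8079/2765 - 15982*I*sqrt(38)/19 (z = 3 - (1728/22120 - 31964/sqrt(29 - 67)) = 3 - (1728*(1/22120) - 31964*(-I*sqrt(38)/38)) = 3 - (216/2765 - 31964*(-I*sqrt(38)/38)) = 3 - (216/2765 - (-15982)*I*sqrt(38)/19) = 3 - (216/2765 + 15982*I*sqrt(38)/19) = 3 + (-216/2765 - 15982*I*sqrt(38)/19) = 8079/2765 - 15982*I*sqrt(38)/19 ≈ 2.9219 - 5185.2*I)
1/(U(317, -16) + z) = 1/((-7 + sqrt(317**2 + (-16)**2)) + (8079/2765 - 15982*I*sqrt(38)/19)) = 1/((-7 + sqrt(100489 + 256)) + (8079/2765 - 15982*I*sqrt(38)/19)) = 1/((-7 + sqrt(100745)) + (8079/2765 - 15982*I*sqrt(38)/19)) = 1/(-11276/2765 + sqrt(100745) - 15982*I*sqrt(38)/19)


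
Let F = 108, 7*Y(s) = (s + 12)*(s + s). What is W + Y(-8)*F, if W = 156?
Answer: -5820/7 ≈ -831.43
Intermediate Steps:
Y(s) = 2*s*(12 + s)/7 (Y(s) = ((s + 12)*(s + s))/7 = ((12 + s)*(2*s))/7 = (2*s*(12 + s))/7 = 2*s*(12 + s)/7)
W + Y(-8)*F = 156 + ((2/7)*(-8)*(12 - 8))*108 = 156 + ((2/7)*(-8)*4)*108 = 156 - 64/7*108 = 156 - 6912/7 = -5820/7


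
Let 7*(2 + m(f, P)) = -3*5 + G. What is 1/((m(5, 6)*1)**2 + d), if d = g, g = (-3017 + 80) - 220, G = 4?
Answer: -49/154068 ≈ -0.00031804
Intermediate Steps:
g = -3157 (g = -2937 - 220 = -3157)
d = -3157
m(f, P) = -25/7 (m(f, P) = -2 + (-3*5 + 4)/7 = -2 + (-15 + 4)/7 = -2 + (1/7)*(-11) = -2 - 11/7 = -25/7)
1/((m(5, 6)*1)**2 + d) = 1/((-25/7*1)**2 - 3157) = 1/((-25/7)**2 - 3157) = 1/(625/49 - 3157) = 1/(-154068/49) = -49/154068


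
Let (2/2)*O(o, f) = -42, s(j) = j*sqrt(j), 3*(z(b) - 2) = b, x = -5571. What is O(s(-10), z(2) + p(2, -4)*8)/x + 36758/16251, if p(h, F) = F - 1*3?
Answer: 7609680/3353123 ≈ 2.2694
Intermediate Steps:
p(h, F) = -3 + F (p(h, F) = F - 3 = -3 + F)
z(b) = 2 + b/3
s(j) = j**(3/2)
O(o, f) = -42
O(s(-10), z(2) + p(2, -4)*8)/x + 36758/16251 = -42/(-5571) + 36758/16251 = -42*(-1/5571) + 36758*(1/16251) = 14/1857 + 36758/16251 = 7609680/3353123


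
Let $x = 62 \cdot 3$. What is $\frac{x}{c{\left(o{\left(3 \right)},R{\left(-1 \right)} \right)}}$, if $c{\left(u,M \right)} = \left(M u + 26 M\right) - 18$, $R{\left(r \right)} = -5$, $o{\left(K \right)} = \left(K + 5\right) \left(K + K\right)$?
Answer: $- \frac{93}{194} \approx -0.47938$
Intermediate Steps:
$o{\left(K \right)} = 2 K \left(5 + K\right)$ ($o{\left(K \right)} = \left(5 + K\right) 2 K = 2 K \left(5 + K\right)$)
$c{\left(u,M \right)} = -18 + 26 M + M u$ ($c{\left(u,M \right)} = \left(26 M + M u\right) - 18 = -18 + 26 M + M u$)
$x = 186$
$\frac{x}{c{\left(o{\left(3 \right)},R{\left(-1 \right)} \right)}} = \frac{186}{-18 + 26 \left(-5\right) - 5 \cdot 2 \cdot 3 \left(5 + 3\right)} = \frac{186}{-18 - 130 - 5 \cdot 2 \cdot 3 \cdot 8} = \frac{186}{-18 - 130 - 240} = \frac{186}{-388} = 186 \left(- \frac{1}{388}\right) = - \frac{93}{194}$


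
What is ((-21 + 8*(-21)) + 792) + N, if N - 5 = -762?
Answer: -154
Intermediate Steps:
N = -757 (N = 5 - 762 = -757)
((-21 + 8*(-21)) + 792) + N = ((-21 + 8*(-21)) + 792) - 757 = ((-21 - 168) + 792) - 757 = (-189 + 792) - 757 = 603 - 757 = -154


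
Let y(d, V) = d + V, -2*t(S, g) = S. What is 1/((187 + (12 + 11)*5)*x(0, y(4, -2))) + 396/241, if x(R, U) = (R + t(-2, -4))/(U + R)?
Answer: 60037/36391 ≈ 1.6498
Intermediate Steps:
t(S, g) = -S/2
y(d, V) = V + d
x(R, U) = (1 + R)/(R + U) (x(R, U) = (R - ½*(-2))/(U + R) = (R + 1)/(R + U) = (1 + R)/(R + U))
1/((187 + (12 + 11)*5)*x(0, y(4, -2))) + 396/241 = 1/((187 + (12 + 11)*5)*(((1 + 0)/(0 + (-2 + 4))))) + 396/241 = 1/((187 + 23*5)*((1/(0 + 2)))) + 396*(1/241) = 1/((187 + 115)*((1/2))) + 396/241 = 1/(302*(((½)*1))) + 396/241 = 1/(302*(½)) + 396/241 = (1/302)*2 + 396/241 = 1/151 + 396/241 = 60037/36391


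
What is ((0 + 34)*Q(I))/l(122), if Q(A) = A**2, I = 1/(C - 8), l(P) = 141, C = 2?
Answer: 17/2538 ≈ 0.0066982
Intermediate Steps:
I = -1/6 (I = 1/(2 - 8) = 1/(-6) = -1/6 ≈ -0.16667)
((0 + 34)*Q(I))/l(122) = ((0 + 34)*(-1/6)**2)/141 = (34*(1/36))*(1/141) = (17/18)*(1/141) = 17/2538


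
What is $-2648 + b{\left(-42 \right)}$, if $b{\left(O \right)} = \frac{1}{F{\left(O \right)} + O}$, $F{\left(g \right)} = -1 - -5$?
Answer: $- \frac{100625}{38} \approx -2648.0$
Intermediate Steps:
$F{\left(g \right)} = 4$ ($F{\left(g \right)} = -1 + 5 = 4$)
$b{\left(O \right)} = \frac{1}{4 + O}$
$-2648 + b{\left(-42 \right)} = -2648 + \frac{1}{4 - 42} = -2648 + \frac{1}{-38} = -2648 - \frac{1}{38} = - \frac{100625}{38}$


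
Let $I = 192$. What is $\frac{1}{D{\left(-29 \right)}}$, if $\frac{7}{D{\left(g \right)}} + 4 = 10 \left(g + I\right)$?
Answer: $\frac{1626}{7} \approx 232.29$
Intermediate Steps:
$D{\left(g \right)} = \frac{7}{1916 + 10 g}$ ($D{\left(g \right)} = \frac{7}{-4 + 10 \left(g + 192\right)} = \frac{7}{-4 + 10 \left(192 + g\right)} = \frac{7}{-4 + \left(1920 + 10 g\right)} = \frac{7}{1916 + 10 g}$)
$\frac{1}{D{\left(-29 \right)}} = \frac{1}{\frac{7}{2} \frac{1}{958 + 5 \left(-29\right)}} = \frac{1}{\frac{7}{2} \frac{1}{958 - 145}} = \frac{1}{\frac{7}{2} \cdot \frac{1}{813}} = \frac{1}{\frac{7}{1626}} = \frac{1626}{7}$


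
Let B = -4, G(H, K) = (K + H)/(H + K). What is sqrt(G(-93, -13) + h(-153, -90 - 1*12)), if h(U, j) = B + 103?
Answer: 10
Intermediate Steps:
G(H, K) = 1 (G(H, K) = (H + K)/(H + K) = 1)
h(U, j) = 99 (h(U, j) = -4 + 103 = 99)
sqrt(G(-93, -13) + h(-153, -90 - 1*12)) = sqrt(1 + 99) = sqrt(100) = 10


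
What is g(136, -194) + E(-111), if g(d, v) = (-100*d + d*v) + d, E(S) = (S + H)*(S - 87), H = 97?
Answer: -37076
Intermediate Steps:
E(S) = (-87 + S)*(97 + S) (E(S) = (S + 97)*(S - 87) = (97 + S)*(-87 + S) = (-87 + S)*(97 + S))
g(d, v) = -99*d + d*v
g(136, -194) + E(-111) = 136*(-99 - 194) + (-8439 + (-111)**2 + 10*(-111)) = 136*(-293) + (-8439 + 12321 - 1110) = -39848 + 2772 = -37076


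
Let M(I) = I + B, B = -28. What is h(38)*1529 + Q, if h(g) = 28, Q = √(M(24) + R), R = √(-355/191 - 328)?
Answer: 42812 + √(-145924 + 191*I*√12033573)/191 ≈ 42815.0 + 3.3613*I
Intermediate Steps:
R = I*√12033573/191 (R = √(-355*1/191 - 328) = √(-355/191 - 328) = √(-63003/191) = I*√12033573/191 ≈ 18.162*I)
M(I) = -28 + I (M(I) = I - 28 = -28 + I)
Q = √(-4 + I*√12033573/191) (Q = √((-28 + 24) + I*√12033573/191) = √(-4 + I*√12033573/191) ≈ 2.7016 + 3.3613*I)
h(38)*1529 + Q = 28*1529 + √(-145924 + 191*I*√12033573)/191 = 42812 + √(-145924 + 191*I*√12033573)/191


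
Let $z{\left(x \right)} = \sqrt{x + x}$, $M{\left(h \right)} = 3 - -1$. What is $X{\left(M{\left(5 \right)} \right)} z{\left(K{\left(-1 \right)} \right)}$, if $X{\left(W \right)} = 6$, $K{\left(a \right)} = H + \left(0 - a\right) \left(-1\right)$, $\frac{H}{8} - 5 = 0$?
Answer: $6 \sqrt{78} \approx 52.991$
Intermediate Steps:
$H = 40$ ($H = 40 + 8 \cdot 0 = 40 + 0 = 40$)
$M{\left(h \right)} = 4$ ($M{\left(h \right)} = 3 + 1 = 4$)
$K{\left(a \right)} = 40 + a$ ($K{\left(a \right)} = 40 + \left(0 - a\right) \left(-1\right) = 40 + - a \left(-1\right) = 40 + a$)
$z{\left(x \right)} = \sqrt{2} \sqrt{x}$ ($z{\left(x \right)} = \sqrt{2 x} = \sqrt{2} \sqrt{x}$)
$X{\left(M{\left(5 \right)} \right)} z{\left(K{\left(-1 \right)} \right)} = 6 \sqrt{2} \sqrt{40 - 1} = 6 \sqrt{2} \sqrt{39} = 6 \sqrt{78}$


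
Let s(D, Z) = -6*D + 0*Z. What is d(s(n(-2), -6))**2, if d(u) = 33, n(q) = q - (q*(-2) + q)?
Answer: 1089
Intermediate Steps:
n(q) = 2*q (n(q) = q - (-2*q + q) = q - (-1)*q = q + q = 2*q)
s(D, Z) = -6*D (s(D, Z) = -6*D + 0 = -6*D)
d(s(n(-2), -6))**2 = 33**2 = 1089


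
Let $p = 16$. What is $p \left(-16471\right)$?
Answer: $-263536$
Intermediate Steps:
$p \left(-16471\right) = 16 \left(-16471\right) = -263536$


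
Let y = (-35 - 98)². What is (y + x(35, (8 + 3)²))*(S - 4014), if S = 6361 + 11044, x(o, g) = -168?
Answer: 234623711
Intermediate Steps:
S = 17405
y = 17689 (y = (-133)² = 17689)
(y + x(35, (8 + 3)²))*(S - 4014) = (17689 - 168)*(17405 - 4014) = 17521*13391 = 234623711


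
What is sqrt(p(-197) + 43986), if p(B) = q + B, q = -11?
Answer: sqrt(43778) ≈ 209.23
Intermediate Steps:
p(B) = -11 + B
sqrt(p(-197) + 43986) = sqrt((-11 - 197) + 43986) = sqrt(-208 + 43986) = sqrt(43778)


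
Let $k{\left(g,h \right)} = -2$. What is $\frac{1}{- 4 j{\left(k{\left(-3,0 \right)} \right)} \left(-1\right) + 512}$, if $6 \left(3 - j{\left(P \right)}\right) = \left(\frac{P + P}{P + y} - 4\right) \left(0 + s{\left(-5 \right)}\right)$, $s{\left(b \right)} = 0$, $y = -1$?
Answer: $\frac{1}{524} \approx 0.0019084$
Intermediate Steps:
$j{\left(P \right)} = 3$ ($j{\left(P \right)} = 3 - \frac{\left(\frac{P + P}{P - 1} - 4\right) \left(0 + 0\right)}{6} = 3 - \frac{\left(\frac{2 P}{-1 + P} - 4\right) 0}{6} = 3 - \frac{\left(-4 + \frac{2 P}{-1 + P}\right) 0}{6} = 3 - 0 = 3 + 0 = 3$)
$\frac{1}{- 4 j{\left(k{\left(-3,0 \right)} \right)} \left(-1\right) + 512} = \frac{1}{\left(-4\right) 3 \left(-1\right) + 512} = \frac{1}{\left(-12\right) \left(-1\right) + 512} = \frac{1}{12 + 512} = \frac{1}{524}$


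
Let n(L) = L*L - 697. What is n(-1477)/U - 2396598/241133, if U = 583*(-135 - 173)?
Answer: -239053321482/10824701503 ≈ -22.084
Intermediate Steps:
n(L) = -697 + L**2 (n(L) = L**2 - 697 = -697 + L**2)
U = -179564 (U = 583*(-308) = -179564)
n(-1477)/U - 2396598/241133 = (-697 + (-1477)**2)/(-179564) - 2396598/241133 = (-697 + 2181529)*(-1/179564) - 2396598*1/241133 = 2180832*(-1/179564) - 2396598/241133 = -545208/44891 - 2396598/241133 = -239053321482/10824701503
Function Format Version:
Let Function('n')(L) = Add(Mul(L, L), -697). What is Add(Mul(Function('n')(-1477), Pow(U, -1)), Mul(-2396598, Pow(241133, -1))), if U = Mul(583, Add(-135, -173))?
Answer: Rational(-239053321482, 10824701503) ≈ -22.084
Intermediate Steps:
Function('n')(L) = Add(-697, Pow(L, 2)) (Function('n')(L) = Add(Pow(L, 2), -697) = Add(-697, Pow(L, 2)))
U = -179564 (U = Mul(583, -308) = -179564)
Add(Mul(Function('n')(-1477), Pow(U, -1)), Mul(-2396598, Pow(241133, -1))) = Add(Mul(Add(-697, Pow(-1477, 2)), Pow(-179564, -1)), Mul(-2396598, Pow(241133, -1))) = Add(Mul(Add(-697, 2181529), Rational(-1, 179564)), Mul(-2396598, Rational(1, 241133))) = Add(Mul(2180832, Rational(-1, 179564)), Rational(-2396598, 241133)) = Add(Rational(-545208, 44891), Rational(-2396598, 241133)) = Rational(-239053321482, 10824701503)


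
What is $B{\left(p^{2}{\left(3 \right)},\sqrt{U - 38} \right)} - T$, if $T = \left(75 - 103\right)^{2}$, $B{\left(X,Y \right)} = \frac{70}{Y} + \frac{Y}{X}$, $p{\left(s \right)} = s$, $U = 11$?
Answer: $-784 - \frac{67 i \sqrt{3}}{9} \approx -784.0 - 12.894 i$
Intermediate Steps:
$T = 784$ ($T = \left(-28\right)^{2} = 784$)
$B{\left(p^{2}{\left(3 \right)},\sqrt{U - 38} \right)} - T = \left(\frac{70}{\sqrt{11 - 38}} + \frac{\sqrt{11 - 38}}{3^{2}}\right) - 784 = \left(\frac{70}{\sqrt{-27}} + \frac{\sqrt{-27}}{9}\right) - 784 = \left(\frac{70}{3 i \sqrt{3}} + 3 i \sqrt{3} \cdot \frac{1}{9}\right) - 784 = \left(70 \left(- \frac{i \sqrt{3}}{9}\right) + \frac{i \sqrt{3}}{3}\right) - 784 = \left(- \frac{70 i \sqrt{3}}{9} + \frac{i \sqrt{3}}{3}\right) - 784 = - \frac{67 i \sqrt{3}}{9} - 784 = -784 - \frac{67 i \sqrt{3}}{9}$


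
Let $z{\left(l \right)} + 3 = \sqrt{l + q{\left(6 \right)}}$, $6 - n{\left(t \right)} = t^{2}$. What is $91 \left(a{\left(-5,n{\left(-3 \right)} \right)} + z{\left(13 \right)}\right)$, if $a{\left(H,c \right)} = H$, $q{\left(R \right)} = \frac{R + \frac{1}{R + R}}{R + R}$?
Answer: $-728 + \frac{91 \sqrt{1945}}{12} \approx -393.56$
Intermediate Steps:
$q{\left(R \right)} = \frac{R + \frac{1}{2 R}}{2 R}$
$n{\left(t \right)} = 6 - t^{2}$
$z{\left(l \right)} = -3 + \sqrt{\frac{73}{144} + l}$ ($z{\left(l \right)} = -3 + \sqrt{l + \left(\frac{1}{2} + \frac{1}{4 \cdot 36}\right)} = -3 + \sqrt{l + \left(\frac{1}{2} + \frac{1}{4} \cdot \frac{1}{36}\right)} = -3 + \sqrt{l + \left(\frac{1}{2} + \frac{1}{144}\right)} = -3 + \sqrt{l + \frac{73}{144}} = -3 + \sqrt{\frac{73}{144} + l}$)
$91 \left(a{\left(-5,n{\left(-3 \right)} \right)} + z{\left(13 \right)}\right) = 91 \left(-5 - \left(3 - \frac{\sqrt{73 + 144 \cdot 13}}{12}\right)\right) = 91 \left(-5 - \left(3 - \frac{\sqrt{73 + 1872}}{12}\right)\right) = 91 \left(-5 - \left(3 - \frac{\sqrt{1945}}{12}\right)\right) = 91 \left(-8 + \frac{\sqrt{1945}}{12}\right) = -728 + \frac{91 \sqrt{1945}}{12}$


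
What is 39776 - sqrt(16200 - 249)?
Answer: 39776 - sqrt(15951) ≈ 39650.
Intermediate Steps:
39776 - sqrt(16200 - 249) = 39776 - sqrt(15951)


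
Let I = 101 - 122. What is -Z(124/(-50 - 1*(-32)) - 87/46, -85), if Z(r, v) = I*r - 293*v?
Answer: -3462335/138 ≈ -25089.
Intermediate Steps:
I = -21
Z(r, v) = -293*v - 21*r (Z(r, v) = -21*r - 293*v = -293*v - 21*r)
-Z(124/(-50 - 1*(-32)) - 87/46, -85) = -(-293*(-85) - 21*(124/(-50 - 1*(-32)) - 87/46)) = -(24905 - 21*(124/(-50 + 32) - 87*1/46)) = -(24905 - 21*(124/(-18) - 87/46)) = -(24905 - 21*(124*(-1/18) - 87/46)) = -(24905 - 21*(-62/9 - 87/46)) = -(24905 - 21*(-3635/414)) = -(24905 + 25445/138) = -1*3462335/138 = -3462335/138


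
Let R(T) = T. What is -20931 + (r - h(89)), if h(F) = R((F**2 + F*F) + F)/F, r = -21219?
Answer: -42329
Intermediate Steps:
h(F) = (F + 2*F**2)/F (h(F) = ((F**2 + F*F) + F)/F = ((F**2 + F**2) + F)/F = (2*F**2 + F)/F = (F + 2*F**2)/F)
-20931 + (r - h(89)) = -20931 + (-21219 - (1 + 2*89)) = -20931 + (-21219 - (1 + 178)) = -20931 + (-21219 - 1*179) = -20931 + (-21219 - 179) = -20931 - 21398 = -42329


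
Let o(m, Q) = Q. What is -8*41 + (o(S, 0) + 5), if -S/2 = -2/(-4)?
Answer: -323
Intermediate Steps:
S = -1 (S = -(-4)/(-4) = -(-4)*(-1)/4 = -2*½ = -1)
-8*41 + (o(S, 0) + 5) = -8*41 + (0 + 5) = -328 + 5 = -323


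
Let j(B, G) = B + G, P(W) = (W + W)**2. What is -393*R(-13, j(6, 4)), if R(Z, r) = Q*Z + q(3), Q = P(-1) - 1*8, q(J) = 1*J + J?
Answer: -22794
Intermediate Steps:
q(J) = 2*J (q(J) = J + J = 2*J)
P(W) = 4*W**2 (P(W) = (2*W)**2 = 4*W**2)
Q = -4 (Q = 4*(-1)**2 - 1*8 = 4*1 - 8 = 4 - 8 = -4)
R(Z, r) = 6 - 4*Z (R(Z, r) = -4*Z + 2*3 = -4*Z + 6 = 6 - 4*Z)
-393*R(-13, j(6, 4)) = -393*(6 - 4*(-13)) = -393*(6 + 52) = -393*58 = -22794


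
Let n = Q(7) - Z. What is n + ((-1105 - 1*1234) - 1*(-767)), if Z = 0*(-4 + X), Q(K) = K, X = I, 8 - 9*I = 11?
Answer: -1565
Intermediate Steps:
I = -1/3 (I = 8/9 - 1/9*11 = 8/9 - 11/9 = -1/3 ≈ -0.33333)
X = -1/3 ≈ -0.33333
Z = 0 (Z = 0*(-4 - 1/3) = 0*(-13/3) = 0)
n = 7 (n = 7 - 1*0 = 7 + 0 = 7)
n + ((-1105 - 1*1234) - 1*(-767)) = 7 + ((-1105 - 1*1234) - 1*(-767)) = 7 + ((-1105 - 1234) + 767) = 7 + (-2339 + 767) = 7 - 1572 = -1565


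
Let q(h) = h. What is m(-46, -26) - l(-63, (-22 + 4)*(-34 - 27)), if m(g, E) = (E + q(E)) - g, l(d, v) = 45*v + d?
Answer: -49353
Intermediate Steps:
l(d, v) = d + 45*v
m(g, E) = -g + 2*E (m(g, E) = (E + E) - g = 2*E - g = -g + 2*E)
m(-46, -26) - l(-63, (-22 + 4)*(-34 - 27)) = (-1*(-46) + 2*(-26)) - (-63 + 45*((-22 + 4)*(-34 - 27))) = (46 - 52) - (-63 + 45*(-18*(-61))) = -6 - (-63 + 45*1098) = -6 - (-63 + 49410) = -6 - 1*49347 = -6 - 49347 = -49353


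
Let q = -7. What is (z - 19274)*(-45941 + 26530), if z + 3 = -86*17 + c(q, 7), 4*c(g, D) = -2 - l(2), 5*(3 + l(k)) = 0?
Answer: 1610239505/4 ≈ 4.0256e+8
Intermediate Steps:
l(k) = -3 (l(k) = -3 + (⅕)*0 = -3 + 0 = -3)
c(g, D) = ¼ (c(g, D) = (-2 - 1*(-3))/4 = (-2 + 3)/4 = (¼)*1 = ¼)
z = -5859/4 (z = -3 + (-86*17 + ¼) = -3 + (-1462 + ¼) = -3 - 5847/4 = -5859/4 ≈ -1464.8)
(z - 19274)*(-45941 + 26530) = (-5859/4 - 19274)*(-45941 + 26530) = -82955/4*(-19411) = 1610239505/4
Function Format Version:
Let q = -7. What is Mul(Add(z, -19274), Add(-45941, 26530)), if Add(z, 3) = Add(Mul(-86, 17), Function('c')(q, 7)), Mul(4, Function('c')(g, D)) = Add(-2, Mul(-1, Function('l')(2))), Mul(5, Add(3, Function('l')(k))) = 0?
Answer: Rational(1610239505, 4) ≈ 4.0256e+8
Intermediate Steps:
Function('l')(k) = -3 (Function('l')(k) = Add(-3, Mul(Rational(1, 5), 0)) = Add(-3, 0) = -3)
Function('c')(g, D) = Rational(1, 4) (Function('c')(g, D) = Mul(Rational(1, 4), Add(-2, Mul(-1, -3))) = Mul(Rational(1, 4), Add(-2, 3)) = Mul(Rational(1, 4), 1) = Rational(1, 4))
z = Rational(-5859, 4) (z = Add(-3, Add(Mul(-86, 17), Rational(1, 4))) = Add(-3, Add(-1462, Rational(1, 4))) = Add(-3, Rational(-5847, 4)) = Rational(-5859, 4) ≈ -1464.8)
Mul(Add(z, -19274), Add(-45941, 26530)) = Mul(Add(Rational(-5859, 4), -19274), Add(-45941, 26530)) = Mul(Rational(-82955, 4), -19411) = Rational(1610239505, 4)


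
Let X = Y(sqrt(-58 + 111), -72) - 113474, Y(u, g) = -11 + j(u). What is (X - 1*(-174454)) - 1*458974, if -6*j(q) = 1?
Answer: -2388031/6 ≈ -3.9801e+5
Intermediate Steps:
j(q) = -1/6 (j(q) = -1/6*1 = -1/6)
Y(u, g) = -67/6 (Y(u, g) = -11 - 1/6 = -67/6)
X = -680911/6 (X = -67/6 - 113474 = -680911/6 ≈ -1.1349e+5)
(X - 1*(-174454)) - 1*458974 = (-680911/6 - 1*(-174454)) - 1*458974 = (-680911/6 + 174454) - 458974 = 365813/6 - 458974 = -2388031/6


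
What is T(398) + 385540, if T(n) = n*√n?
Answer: 385540 + 398*√398 ≈ 3.9348e+5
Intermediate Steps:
T(n) = n^(3/2)
T(398) + 385540 = 398^(3/2) + 385540 = 398*√398 + 385540 = 385540 + 398*√398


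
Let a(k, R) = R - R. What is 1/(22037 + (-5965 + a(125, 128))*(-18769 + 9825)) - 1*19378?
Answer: -1034261935865/53372997 ≈ -19378.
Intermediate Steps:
a(k, R) = 0
1/(22037 + (-5965 + a(125, 128))*(-18769 + 9825)) - 1*19378 = 1/(22037 + (-5965 + 0)*(-18769 + 9825)) - 1*19378 = 1/(22037 - 5965*(-8944)) - 19378 = 1/(22037 + 53350960) - 19378 = 1/53372997 - 19378 = -1034261935865/53372997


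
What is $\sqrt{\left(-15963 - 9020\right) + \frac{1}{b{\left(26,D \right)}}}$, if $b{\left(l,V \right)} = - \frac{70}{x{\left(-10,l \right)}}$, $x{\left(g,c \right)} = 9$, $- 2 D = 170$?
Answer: $\frac{i \sqrt{122417330}}{70} \approx 158.06 i$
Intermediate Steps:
$D = -85$ ($D = \left(- \frac{1}{2}\right) 170 = -85$)
$b{\left(l,V \right)} = - \frac{70}{9}$
$\sqrt{\left(-15963 - 9020\right) + \frac{1}{b{\left(26,D \right)}}} = \sqrt{\left(-15963 - 9020\right) + \frac{1}{- \frac{70}{9}}} = \sqrt{\left(-15963 - 9020\right) - \frac{9}{70}} = \sqrt{-24983 - \frac{9}{70}} = \sqrt{- \frac{1748819}{70}} = \frac{i \sqrt{122417330}}{70}$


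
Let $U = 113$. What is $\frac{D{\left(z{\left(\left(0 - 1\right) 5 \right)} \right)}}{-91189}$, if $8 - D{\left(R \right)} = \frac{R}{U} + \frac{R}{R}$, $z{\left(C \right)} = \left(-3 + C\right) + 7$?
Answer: $- \frac{792}{10304357} \approx -7.6861 \cdot 10^{-5}$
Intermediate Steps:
$z{\left(C \right)} = 4 + C$
$D{\left(R \right)} = 7 - \frac{R}{113}$ ($D{\left(R \right)} = 8 - \left(\frac{R}{113} + \frac{R}{R}\right) = 8 - \left(R \frac{1}{113} + 1\right) = 8 - \left(\frac{R}{113} + 1\right) = 8 - \left(1 + \frac{R}{113}\right) = 7 - \frac{R}{113}$)
$\frac{D{\left(z{\left(\left(0 - 1\right) 5 \right)} \right)}}{-91189} = \frac{7 - \frac{4 + \left(0 - 1\right) 5}{113}}{-91189} = \left(7 - \frac{4 - 5}{113}\right) \left(- \frac{1}{91189}\right) = \left(7 - - \frac{1}{113}\right) \left(- \frac{1}{91189}\right) = \left(7 + \frac{1}{113}\right) \left(- \frac{1}{91189}\right) = \frac{792}{113} \left(- \frac{1}{91189}\right) = - \frac{792}{10304357}$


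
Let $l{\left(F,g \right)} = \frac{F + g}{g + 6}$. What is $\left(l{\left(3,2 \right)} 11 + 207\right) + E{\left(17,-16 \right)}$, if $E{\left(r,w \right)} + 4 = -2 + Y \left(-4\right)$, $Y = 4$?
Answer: $\frac{1535}{8} \approx 191.88$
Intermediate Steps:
$l{\left(F,g \right)} = \frac{F + g}{6 + g}$
$E{\left(r,w \right)} = -22$ ($E{\left(r,w \right)} = -4 + \left(-2 + 4 \left(-4\right)\right) = -4 - 18 = -22$)
$\left(l{\left(3,2 \right)} 11 + 207\right) + E{\left(17,-16 \right)} = \left(\frac{3 + 2}{6 + 2} \cdot 11 + 207\right) - 22 = \left(\frac{1}{8} \cdot 5 \cdot 11 + 207\right) - 22 = \left(\frac{5}{8} \cdot 11 + 207\right) - 22 = \left(\frac{55}{8} + 207\right) - 22 = \frac{1711}{8} - 22 = \frac{1535}{8}$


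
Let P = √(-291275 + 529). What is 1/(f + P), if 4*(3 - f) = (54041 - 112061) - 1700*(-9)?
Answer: 10683/114417235 - I*√290746/114417235 ≈ 9.3369e-5 - 4.7127e-6*I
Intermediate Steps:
f = 10683 (f = 3 - ((54041 - 112061) - 1700*(-9))/4 = 3 - (-58020 + 15300)/4 = 3 - ¼*(-42720) = 3 + 10680 = 10683)
P = I*√290746 (P = √(-290746) = I*√290746 ≈ 539.21*I)
1/(f + P) = 1/(10683 + I*√290746)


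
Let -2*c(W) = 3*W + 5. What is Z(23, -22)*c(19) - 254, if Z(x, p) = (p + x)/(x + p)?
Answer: -285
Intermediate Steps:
c(W) = -5/2 - 3*W/2 (c(W) = -(3*W + 5)/2 = -(5 + 3*W)/2 = -5/2 - 3*W/2)
Z(x, p) = 1 (Z(x, p) = (p + x)/(p + x) = 1)
Z(23, -22)*c(19) - 254 = 1*(-5/2 - 3/2*19) - 254 = 1*(-5/2 - 57/2) - 254 = 1*(-31) - 254 = -31 - 254 = -285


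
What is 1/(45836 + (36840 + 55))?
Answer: 1/82731 ≈ 1.2087e-5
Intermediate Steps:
1/(45836 + (36840 + 55)) = 1/(45836 + 36895) = 1/82731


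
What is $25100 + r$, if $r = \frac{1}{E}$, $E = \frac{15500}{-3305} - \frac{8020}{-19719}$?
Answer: $\frac{1401261733741}{55827680} \approx 25100.0$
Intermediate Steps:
$E = - \frac{55827680}{13034259}$ ($E = 15500 \left(- \frac{1}{3305}\right) - - \frac{8020}{19719} = - \frac{3100}{661} + \frac{8020}{19719} = - \frac{55827680}{13034259} \approx -4.2831$)
$r = - \frac{13034259}{55827680}$ ($r = \frac{1}{- \frac{55827680}{13034259}} = - \frac{13034259}{55827680} \approx -0.23347$)
$25100 + r = 25100 - \frac{13034259}{55827680} = \frac{1401261733741}{55827680}$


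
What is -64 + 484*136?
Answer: 65760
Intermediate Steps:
-64 + 484*136 = -64 + 65824 = 65760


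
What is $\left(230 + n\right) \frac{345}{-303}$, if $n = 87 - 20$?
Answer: $- \frac{34155}{101} \approx -338.17$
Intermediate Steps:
$n = 67$
$\left(230 + n\right) \frac{345}{-303} = \left(230 + 67\right) \frac{345}{-303} = 297 \cdot 345 \left(- \frac{1}{303}\right) = 297 \left(- \frac{115}{101}\right) = - \frac{34155}{101}$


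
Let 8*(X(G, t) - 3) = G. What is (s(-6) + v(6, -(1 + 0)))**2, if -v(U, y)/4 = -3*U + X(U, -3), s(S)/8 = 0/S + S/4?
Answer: 2025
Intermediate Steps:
X(G, t) = 3 + G/8
s(S) = 2*S (s(S) = 8*(0/S + S/4) = 8*(0 + S*(1/4)) = 8*(0 + S/4) = 8*(S/4) = 2*S)
v(U, y) = -12 + 23*U/2 (v(U, y) = -4*(-3*U + (3 + U/8)) = -4*(3 - 23*U/8) = -12 + 23*U/2)
(s(-6) + v(6, -(1 + 0)))**2 = (2*(-6) + (-12 + (23/2)*6))**2 = (-12 + (-12 + 69))**2 = (-12 + 57)**2 = 45**2 = 2025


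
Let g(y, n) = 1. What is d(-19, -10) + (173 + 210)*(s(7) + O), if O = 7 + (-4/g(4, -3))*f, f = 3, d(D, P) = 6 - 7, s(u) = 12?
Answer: 2680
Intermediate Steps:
d(D, P) = -1
O = -5 (O = 7 - 4/1*3 = 7 - 4*1*3 = 7 - 4*3 = 7 - 12 = -5)
d(-19, -10) + (173 + 210)*(s(7) + O) = -1 + (173 + 210)*(12 - 5) = -1 + 383*7 = -1 + 2681 = 2680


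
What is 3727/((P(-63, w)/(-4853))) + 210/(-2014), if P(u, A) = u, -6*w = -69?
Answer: 18213734302/63441 ≈ 2.8710e+5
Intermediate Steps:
w = 23/2 (w = -1/6*(-69) = 23/2 ≈ 11.500)
3727/((P(-63, w)/(-4853))) + 210/(-2014) = 3727/((-63/(-4853))) + 210/(-2014) = 3727/((-63*(-1/4853))) + 210*(-1/2014) = 3727/(63/4853) - 105/1007 = 3727*(4853/63) - 105/1007 = 18087131/63 - 105/1007 = 18213734302/63441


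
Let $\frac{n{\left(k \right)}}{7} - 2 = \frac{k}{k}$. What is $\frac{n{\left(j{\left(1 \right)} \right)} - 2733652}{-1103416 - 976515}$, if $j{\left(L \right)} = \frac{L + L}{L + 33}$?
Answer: $\frac{2733631}{2079931} \approx 1.3143$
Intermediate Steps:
$j{\left(L \right)} = \frac{2 L}{33 + L}$
$n{\left(k \right)} = 21$ ($n{\left(k \right)} = 14 + 7 \frac{k}{k} = 14 + 7 \cdot 1 = 14 + 7 = 21$)
$\frac{n{\left(j{\left(1 \right)} \right)} - 2733652}{-1103416 - 976515} = \frac{21 - 2733652}{-1103416 - 976515} = \frac{21 - 2733652}{-2079931} = \left(-2733631\right) \left(- \frac{1}{2079931}\right) = \frac{2733631}{2079931}$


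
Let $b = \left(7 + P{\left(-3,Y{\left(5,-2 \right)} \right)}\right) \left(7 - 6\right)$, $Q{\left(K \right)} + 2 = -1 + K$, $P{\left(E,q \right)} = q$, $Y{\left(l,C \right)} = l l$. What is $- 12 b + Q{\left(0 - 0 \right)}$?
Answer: $-387$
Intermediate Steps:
$Y{\left(l,C \right)} = l^{2}$
$Q{\left(K \right)} = -3 + K$ ($Q{\left(K \right)} = -2 + \left(-1 + K\right) = -3 + K$)
$b = 32$ ($b = \left(7 + 5^{2}\right) \left(7 - 6\right) = \left(7 + 25\right) 1 = 32 \cdot 1 = 32$)
$- 12 b + Q{\left(0 - 0 \right)} = \left(-12\right) 32 + \left(-3 + \left(0 - 0\right)\right) = -384 + \left(-3 + \left(0 + 0\right)\right) = -384 + \left(-3 + 0\right) = -384 - 3 = -387$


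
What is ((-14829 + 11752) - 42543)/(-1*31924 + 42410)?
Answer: -22810/5243 ≈ -4.3506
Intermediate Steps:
((-14829 + 11752) - 42543)/(-1*31924 + 42410) = (-3077 - 42543)/(-31924 + 42410) = -45620/10486 = -45620*1/10486 = -22810/5243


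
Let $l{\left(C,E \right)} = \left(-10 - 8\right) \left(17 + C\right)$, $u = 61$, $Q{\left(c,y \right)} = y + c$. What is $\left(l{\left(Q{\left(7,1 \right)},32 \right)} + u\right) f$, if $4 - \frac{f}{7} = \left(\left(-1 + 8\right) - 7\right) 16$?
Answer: $-10892$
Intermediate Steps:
$Q{\left(c,y \right)} = c + y$
$f = 28$ ($f = 28 - 7 \left(\left(-1 + 8\right) - 7\right) 16 = 28 - 7 \left(7 - 7\right) 16 = 28 - 7 \cdot 0 \cdot 16 = 28 - 0 = 28 + 0 = 28$)
$l{\left(C,E \right)} = -306 - 18 C$ ($l{\left(C,E \right)} = - 18 \left(17 + C\right) = -306 - 18 C$)
$\left(l{\left(Q{\left(7,1 \right)},32 \right)} + u\right) f = \left(\left(-306 - 18 \left(7 + 1\right)\right) + 61\right) 28 = \left(\left(-306 - 144\right) + 61\right) 28 = \left(-450 + 61\right) 28 = \left(-389\right) 28 = -10892$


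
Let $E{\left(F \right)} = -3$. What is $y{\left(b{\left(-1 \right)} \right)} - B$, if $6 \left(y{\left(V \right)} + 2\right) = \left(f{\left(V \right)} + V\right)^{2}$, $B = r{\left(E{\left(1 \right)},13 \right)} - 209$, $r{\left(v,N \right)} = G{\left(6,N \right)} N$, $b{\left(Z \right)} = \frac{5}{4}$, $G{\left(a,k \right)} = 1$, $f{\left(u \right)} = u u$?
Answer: $\frac{100003}{512} \approx 195.32$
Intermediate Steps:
$f{\left(u \right)} = u^{2}$
$b{\left(Z \right)} = \frac{5}{4}$ ($b{\left(Z \right)} = 5 \cdot \frac{1}{4} = \frac{5}{4}$)
$r{\left(v,N \right)} = N$ ($r{\left(v,N \right)} = 1 N = N$)
$B = -196$ ($B = 13 - 209 = -196$)
$y{\left(V \right)} = -2 + \frac{\left(V + V^{2}\right)^{2}}{6}$ ($y{\left(V \right)} = -2 + \frac{\left(V^{2} + V\right)^{2}}{6} = -2 + \frac{\left(V + V^{2}\right)^{2}}{6}$)
$y{\left(b{\left(-1 \right)} \right)} - B = \left(-2 + \frac{\left(\frac{5}{4}\right)^{2} \left(1 + \frac{5}{4}\right)^{2}}{6}\right) - -196 = \left(-2 + \frac{1}{6} \cdot \frac{25}{16} \left(\frac{9}{4}\right)^{2}\right) + 196 = \left(-2 + \frac{1}{6} \cdot \frac{25}{16} \cdot \frac{81}{16}\right) + 196 = \left(-2 + \frac{675}{512}\right) + 196 = - \frac{349}{512} + 196 = \frac{100003}{512}$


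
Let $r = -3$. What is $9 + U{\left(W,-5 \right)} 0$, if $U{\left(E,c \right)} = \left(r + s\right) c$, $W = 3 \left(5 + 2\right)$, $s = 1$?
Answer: $9$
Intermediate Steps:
$W = 21$ ($W = 3 \cdot 7 = 21$)
$U{\left(E,c \right)} = - 2 c$ ($U{\left(E,c \right)} = \left(-3 + 1\right) c = - 2 c$)
$9 + U{\left(W,-5 \right)} 0 = 9 + \left(-2\right) \left(-5\right) 0 = 9 + 10 \cdot 0 = 9 + 0 = 9$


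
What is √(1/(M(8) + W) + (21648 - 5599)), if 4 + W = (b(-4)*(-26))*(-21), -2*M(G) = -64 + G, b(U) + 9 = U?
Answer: 25*√142776114/2358 ≈ 126.68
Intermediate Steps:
b(U) = -9 + U
M(G) = 32 - G/2 (M(G) = -(-64 + G)/2 = 32 - G/2)
W = -7102 (W = -4 + ((-9 - 4)*(-26))*(-21) = -4 - 13*(-26)*(-21) = -4 + 338*(-21) = -4 - 7098 = -7102)
√(1/(M(8) + W) + (21648 - 5599)) = √(1/((32 - ½*8) - 7102) + (21648 - 5599)) = √(1/((32 - 4) - 7102) + 16049) = √(1/(28 - 7102) + 16049) = √(1/(-7074) + 16049) = √(-1/7074 + 16049) = √(113530625/7074) = 25*√142776114/2358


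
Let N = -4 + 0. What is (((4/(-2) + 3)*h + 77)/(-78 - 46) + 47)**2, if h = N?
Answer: 33120025/15376 ≈ 2154.0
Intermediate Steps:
N = -4
h = -4
(((4/(-2) + 3)*h + 77)/(-78 - 46) + 47)**2 = (((4/(-2) + 3)*(-4) + 77)/(-78 - 46) + 47)**2 = (((4*(-1/2) + 3)*(-4) + 77)/(-124) + 47)**2 = (((-2 + 3)*(-4) + 77)*(-1/124) + 47)**2 = ((1*(-4) + 77)*(-1/124) + 47)**2 = ((-4 + 77)*(-1/124) + 47)**2 = (73*(-1/124) + 47)**2 = (-73/124 + 47)**2 = (5755/124)**2 = 33120025/15376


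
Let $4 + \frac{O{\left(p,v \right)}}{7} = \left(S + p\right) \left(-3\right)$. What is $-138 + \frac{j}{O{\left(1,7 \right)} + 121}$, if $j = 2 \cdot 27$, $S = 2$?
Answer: $- \frac{681}{5} \approx -136.2$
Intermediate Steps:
$O{\left(p,v \right)} = -70 - 21 p$ ($O{\left(p,v \right)} = -28 + 7 \left(2 + p\right) \left(-3\right) = -28 + 7 \left(-6 - 3 p\right) = -28 - \left(42 + 21 p\right) = -70 - 21 p$)
$j = 54$
$-138 + \frac{j}{O{\left(1,7 \right)} + 121} = -138 + \frac{1}{\left(-70 - 21\right) + 121} \cdot 54 = -138 + \frac{1}{-91 + 121} \cdot 54 = -138 + \frac{1}{30} \cdot 54 = -138 + \frac{9}{5} = - \frac{681}{5}$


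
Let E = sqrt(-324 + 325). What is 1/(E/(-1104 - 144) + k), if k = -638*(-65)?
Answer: 1248/51754559 ≈ 2.4114e-5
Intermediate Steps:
E = 1 (E = sqrt(1) = 1)
k = 41470
1/(E/(-1104 - 144) + k) = 1/(1/(-1104 - 144) + 41470) = 1/(1/(-1248) + 41470) = 1/(1*(-1/1248) + 41470) = 1/(-1/1248 + 41470) = 1/(51754559/1248) = 1248/51754559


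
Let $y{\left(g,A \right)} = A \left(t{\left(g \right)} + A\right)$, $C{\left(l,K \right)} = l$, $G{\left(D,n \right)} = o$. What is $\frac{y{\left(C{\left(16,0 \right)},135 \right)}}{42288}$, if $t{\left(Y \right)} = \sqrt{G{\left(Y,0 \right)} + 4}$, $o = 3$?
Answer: $\frac{6075}{14096} + \frac{45 \sqrt{7}}{14096} \approx 0.43942$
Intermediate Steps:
$G{\left(D,n \right)} = 3$
$t{\left(Y \right)} = \sqrt{7}$ ($t{\left(Y \right)} = \sqrt{3 + 4} = \sqrt{7}$)
$y{\left(g,A \right)} = A \left(A + \sqrt{7}\right)$ ($y{\left(g,A \right)} = A \left(\sqrt{7} + A\right) = A \left(A + \sqrt{7}\right)$)
$\frac{y{\left(C{\left(16,0 \right)},135 \right)}}{42288} = \frac{135 \left(135 + \sqrt{7}\right)}{42288} = \left(18225 + 135 \sqrt{7}\right) \frac{1}{42288} = \frac{6075}{14096} + \frac{45 \sqrt{7}}{14096}$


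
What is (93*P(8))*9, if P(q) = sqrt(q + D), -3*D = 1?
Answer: 279*sqrt(69) ≈ 2317.5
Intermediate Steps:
D = -1/3 (D = -1/3*1 = -1/3 ≈ -0.33333)
P(q) = sqrt(-1/3 + q) (P(q) = sqrt(q - 1/3) = sqrt(-1/3 + q))
(93*P(8))*9 = (93*(sqrt(-3 + 9*8)/3))*9 = (93*(sqrt(-3 + 72)/3))*9 = (93*(sqrt(69)/3))*9 = (31*sqrt(69))*9 = 279*sqrt(69)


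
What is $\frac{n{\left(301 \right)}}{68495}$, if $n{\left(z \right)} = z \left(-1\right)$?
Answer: $- \frac{43}{9785} \approx -0.0043945$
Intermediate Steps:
$n{\left(z \right)} = - z$
$\frac{n{\left(301 \right)}}{68495} = \frac{\left(-1\right) 301}{68495} = \left(-301\right) \frac{1}{68495} = - \frac{43}{9785}$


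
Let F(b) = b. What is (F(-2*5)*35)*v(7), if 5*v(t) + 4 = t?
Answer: -210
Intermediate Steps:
v(t) = -⅘ + t/5
(F(-2*5)*35)*v(7) = (-2*5*35)*(-⅘ + (⅕)*7) = (-10*35)*(-⅘ + 7/5) = -350*⅗ = -210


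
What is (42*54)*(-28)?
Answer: -63504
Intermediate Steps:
(42*54)*(-28) = 2268*(-28) = -63504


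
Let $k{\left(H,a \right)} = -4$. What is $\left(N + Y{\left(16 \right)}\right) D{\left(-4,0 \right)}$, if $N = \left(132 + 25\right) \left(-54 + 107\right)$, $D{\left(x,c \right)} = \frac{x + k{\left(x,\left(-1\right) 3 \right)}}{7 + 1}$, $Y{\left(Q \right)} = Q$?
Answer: $-8337$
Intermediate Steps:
$D{\left(x,c \right)} = - \frac{1}{2} + \frac{x}{8}$ ($D{\left(x,c \right)} = \frac{x - 4}{7 + 1} = \frac{-4 + x}{8} = \left(-4 + x\right) \frac{1}{8} = - \frac{1}{2} + \frac{x}{8}$)
$N = 8321$ ($N = 157 \cdot 53 = 8321$)
$\left(N + Y{\left(16 \right)}\right) D{\left(-4,0 \right)} = \left(8321 + 16\right) \left(- \frac{1}{2} + \frac{1}{8} \left(-4\right)\right) = 8337 \left(- \frac{1}{2} - \frac{1}{2}\right) = 8337 \left(-1\right) = -8337$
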